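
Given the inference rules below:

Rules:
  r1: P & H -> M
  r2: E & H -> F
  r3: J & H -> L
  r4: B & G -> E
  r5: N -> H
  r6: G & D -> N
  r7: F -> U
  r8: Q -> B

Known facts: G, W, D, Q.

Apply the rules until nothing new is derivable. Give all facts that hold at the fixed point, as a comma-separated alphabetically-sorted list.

B, D, E, F, G, H, N, Q, U, W

Round 1: r6 [G & D -> N]; r8 [Q -> B]. Adds N, B.
Round 2: r4 [B & G -> E]; r5 [N -> H]. Adds E, H.
Round 3: r2 [E & H -> F]. Adds F.
Round 4: r7 [F -> U]. Adds U.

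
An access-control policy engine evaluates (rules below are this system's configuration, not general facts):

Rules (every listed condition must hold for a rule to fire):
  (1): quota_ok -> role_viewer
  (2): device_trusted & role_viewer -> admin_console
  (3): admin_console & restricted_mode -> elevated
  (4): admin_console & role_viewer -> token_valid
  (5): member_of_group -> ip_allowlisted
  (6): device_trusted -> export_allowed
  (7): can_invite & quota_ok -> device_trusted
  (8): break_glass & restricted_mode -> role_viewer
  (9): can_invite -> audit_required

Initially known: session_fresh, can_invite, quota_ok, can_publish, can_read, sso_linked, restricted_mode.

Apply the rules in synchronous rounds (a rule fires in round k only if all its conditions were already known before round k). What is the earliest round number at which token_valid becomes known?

Round 1: (1) [quota_ok -> role_viewer]; (7) [can_invite & quota_ok -> device_trusted]; (9) [can_invite -> audit_required]. Adds role_viewer, device_trusted, audit_required.
Round 2: (2) [device_trusted & role_viewer -> admin_console]; (6) [device_trusted -> export_allowed]. Adds admin_console, export_allowed.
Round 3: (3) [admin_console & restricted_mode -> elevated]; (4) [admin_console & role_viewer -> token_valid]. Adds elevated, token_valid.
token_valid first appears in round 3.

3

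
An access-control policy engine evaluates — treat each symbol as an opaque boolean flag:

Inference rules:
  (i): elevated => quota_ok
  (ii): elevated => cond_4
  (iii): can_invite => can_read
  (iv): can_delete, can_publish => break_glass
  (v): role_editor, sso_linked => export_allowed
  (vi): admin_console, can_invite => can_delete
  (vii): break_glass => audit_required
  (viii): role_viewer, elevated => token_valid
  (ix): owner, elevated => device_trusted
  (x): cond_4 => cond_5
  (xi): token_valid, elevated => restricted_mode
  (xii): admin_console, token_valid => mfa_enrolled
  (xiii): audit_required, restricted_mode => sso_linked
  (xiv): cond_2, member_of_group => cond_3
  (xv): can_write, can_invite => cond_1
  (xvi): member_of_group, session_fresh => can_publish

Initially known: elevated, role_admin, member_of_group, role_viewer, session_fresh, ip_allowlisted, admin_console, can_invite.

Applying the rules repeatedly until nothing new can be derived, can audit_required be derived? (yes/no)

yes

[1] (i) [elevated => quota_ok]; (ii) [elevated => cond_4]; (iii) [can_invite => can_read]; (vi) [admin_console, can_invite => can_delete]; (viii) [role_viewer, elevated => token_valid]; (xvi) [member_of_group, session_fresh => can_publish]. ⇒ new: quota_ok, cond_4, can_read, can_delete, token_valid, can_publish.
[2] (iv) [can_delete, can_publish => break_glass]; (x) [cond_4 => cond_5]; (xi) [token_valid, elevated => restricted_mode]; (xii) [admin_console, token_valid => mfa_enrolled]. ⇒ new: break_glass, cond_5, restricted_mode, mfa_enrolled.
[3] (vii) [break_glass => audit_required]. ⇒ new: audit_required.
[4] (xiii) [audit_required, restricted_mode => sso_linked]. ⇒ new: sso_linked.
audit_required appears in round 3, so it is derivable.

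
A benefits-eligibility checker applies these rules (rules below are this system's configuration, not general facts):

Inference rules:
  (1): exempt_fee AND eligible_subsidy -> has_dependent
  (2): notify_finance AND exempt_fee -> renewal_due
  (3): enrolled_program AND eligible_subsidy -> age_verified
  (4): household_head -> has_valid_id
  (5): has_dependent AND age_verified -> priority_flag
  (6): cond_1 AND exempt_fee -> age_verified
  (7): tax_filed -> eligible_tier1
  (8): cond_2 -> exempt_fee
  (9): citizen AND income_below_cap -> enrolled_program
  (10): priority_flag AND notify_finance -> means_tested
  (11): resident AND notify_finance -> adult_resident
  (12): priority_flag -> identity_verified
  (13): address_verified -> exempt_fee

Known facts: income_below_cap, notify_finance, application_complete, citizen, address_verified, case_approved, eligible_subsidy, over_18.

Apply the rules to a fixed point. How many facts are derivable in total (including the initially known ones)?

Round 1 fires (9), (13), giving enrolled_program, exempt_fee.
Round 2 fires (1), (2), (3), giving has_dependent, renewal_due, age_verified.
Round 3 fires (5), giving priority_flag.
Round 4 fires (10), (12), giving means_tested, identity_verified.
Closure: {address_verified, age_verified, application_complete, case_approved, citizen, eligible_subsidy, enrolled_program, exempt_fee, has_dependent, identity_verified, income_below_cap, means_tested, notify_finance, over_18, priority_flag, renewal_due} — 16 facts.

16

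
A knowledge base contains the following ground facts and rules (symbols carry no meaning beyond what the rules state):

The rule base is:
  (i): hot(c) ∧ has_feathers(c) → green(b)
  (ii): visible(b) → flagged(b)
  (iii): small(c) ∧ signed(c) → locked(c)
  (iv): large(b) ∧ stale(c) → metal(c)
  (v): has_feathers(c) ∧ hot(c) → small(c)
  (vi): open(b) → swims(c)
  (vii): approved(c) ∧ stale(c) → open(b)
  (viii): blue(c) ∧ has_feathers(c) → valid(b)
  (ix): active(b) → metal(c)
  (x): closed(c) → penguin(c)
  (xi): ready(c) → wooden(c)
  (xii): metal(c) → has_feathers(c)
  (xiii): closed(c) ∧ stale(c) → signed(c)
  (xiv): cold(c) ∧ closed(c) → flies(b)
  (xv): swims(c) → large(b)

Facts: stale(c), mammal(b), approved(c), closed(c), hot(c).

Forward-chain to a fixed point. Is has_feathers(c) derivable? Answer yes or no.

Round 1 — (vii), (x), (xiii), derive open(b), penguin(c), signed(c).
Round 2 — (vi), derive swims(c).
Round 3 — (xv), derive large(b).
Round 4 — (iv), derive metal(c).
Round 5 — (xii), derive has_feathers(c).
Round 6 — (i), (v), derive green(b), small(c).
Round 7 — (iii), derive locked(c).
has_feathers(c) appears in round 5, so it is derivable.

yes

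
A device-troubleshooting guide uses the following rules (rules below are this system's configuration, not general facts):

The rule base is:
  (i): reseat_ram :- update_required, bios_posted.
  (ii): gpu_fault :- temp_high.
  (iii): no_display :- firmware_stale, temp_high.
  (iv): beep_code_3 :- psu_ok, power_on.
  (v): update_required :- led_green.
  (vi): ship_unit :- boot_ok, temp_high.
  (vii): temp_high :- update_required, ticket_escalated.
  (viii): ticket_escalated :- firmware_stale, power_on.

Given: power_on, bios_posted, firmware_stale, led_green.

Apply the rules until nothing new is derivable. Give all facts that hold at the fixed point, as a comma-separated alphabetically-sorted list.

bios_posted, firmware_stale, gpu_fault, led_green, no_display, power_on, reseat_ram, temp_high, ticket_escalated, update_required

Round 1 — (v), (viii), derive update_required, ticket_escalated.
Round 2 — (i), (vii), derive reseat_ram, temp_high.
Round 3 — (ii), (iii), derive gpu_fault, no_display.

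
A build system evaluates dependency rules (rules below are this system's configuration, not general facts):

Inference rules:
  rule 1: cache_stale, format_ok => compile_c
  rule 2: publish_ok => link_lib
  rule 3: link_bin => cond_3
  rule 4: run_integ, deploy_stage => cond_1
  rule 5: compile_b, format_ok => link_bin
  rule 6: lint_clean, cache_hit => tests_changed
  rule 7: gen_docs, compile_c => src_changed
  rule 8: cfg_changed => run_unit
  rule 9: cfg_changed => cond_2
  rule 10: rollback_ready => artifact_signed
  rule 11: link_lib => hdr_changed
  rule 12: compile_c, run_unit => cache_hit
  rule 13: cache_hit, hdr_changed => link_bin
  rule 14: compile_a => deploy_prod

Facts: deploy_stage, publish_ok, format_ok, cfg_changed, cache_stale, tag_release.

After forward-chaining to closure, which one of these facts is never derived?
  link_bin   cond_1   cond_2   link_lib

cond_1

[1] rule 1 [cache_stale, format_ok => compile_c]; rule 2 [publish_ok => link_lib]; rule 8 [cfg_changed => run_unit]; rule 9 [cfg_changed => cond_2]. ⇒ new: compile_c, link_lib, run_unit, cond_2.
[2] rule 11 [link_lib => hdr_changed]; rule 12 [compile_c, run_unit => cache_hit]. ⇒ new: hdr_changed, cache_hit.
[3] rule 13 [cache_hit, hdr_changed => link_bin]. ⇒ new: link_bin.
[4] rule 3 [link_bin => cond_3]. ⇒ new: cond_3.
Derived: link_lib (round 1), cond_2 (round 1), link_bin (round 3). cond_1 never appears in any round.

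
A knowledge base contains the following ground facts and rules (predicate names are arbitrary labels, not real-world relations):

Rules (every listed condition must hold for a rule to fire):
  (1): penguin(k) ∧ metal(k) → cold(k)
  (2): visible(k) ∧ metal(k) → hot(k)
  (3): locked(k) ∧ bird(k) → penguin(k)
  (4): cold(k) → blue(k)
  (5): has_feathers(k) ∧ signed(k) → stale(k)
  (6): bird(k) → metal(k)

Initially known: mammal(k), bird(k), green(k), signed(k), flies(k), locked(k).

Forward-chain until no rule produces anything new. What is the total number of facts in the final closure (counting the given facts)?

10

Round 1 fires (3), (6), giving penguin(k), metal(k).
Round 2 fires (1), giving cold(k).
Round 3 fires (4), giving blue(k).
Closure: {bird(k), blue(k), cold(k), flies(k), green(k), locked(k), mammal(k), metal(k), penguin(k), signed(k)} — 10 facts.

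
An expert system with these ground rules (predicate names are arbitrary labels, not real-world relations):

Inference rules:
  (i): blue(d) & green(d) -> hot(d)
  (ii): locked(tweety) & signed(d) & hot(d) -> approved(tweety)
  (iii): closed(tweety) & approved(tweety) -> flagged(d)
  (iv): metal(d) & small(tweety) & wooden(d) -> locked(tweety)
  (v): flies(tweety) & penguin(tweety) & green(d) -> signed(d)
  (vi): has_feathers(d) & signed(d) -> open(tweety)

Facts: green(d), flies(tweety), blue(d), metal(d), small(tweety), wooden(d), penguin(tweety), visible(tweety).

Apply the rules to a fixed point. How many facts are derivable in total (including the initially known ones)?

12

Round 1 — (i), (iv), (v), derive hot(d), locked(tweety), signed(d).
Round 2 — (ii), derive approved(tweety).
Closure: {approved(tweety), blue(d), flies(tweety), green(d), hot(d), locked(tweety), metal(d), penguin(tweety), signed(d), small(tweety), visible(tweety), wooden(d)} — 12 facts.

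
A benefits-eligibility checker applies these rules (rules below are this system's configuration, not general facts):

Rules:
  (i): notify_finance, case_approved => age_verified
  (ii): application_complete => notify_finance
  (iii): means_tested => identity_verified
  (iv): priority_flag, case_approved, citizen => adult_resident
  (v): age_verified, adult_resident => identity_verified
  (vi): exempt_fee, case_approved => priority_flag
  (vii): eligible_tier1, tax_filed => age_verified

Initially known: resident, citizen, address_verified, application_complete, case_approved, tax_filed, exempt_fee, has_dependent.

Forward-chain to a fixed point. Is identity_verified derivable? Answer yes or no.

yes

Round 1: (ii) [application_complete => notify_finance]; (vi) [exempt_fee, case_approved => priority_flag]. Adds notify_finance, priority_flag.
Round 2: (i) [notify_finance, case_approved => age_verified]; (iv) [priority_flag, case_approved, citizen => adult_resident]. Adds age_verified, adult_resident.
Round 3: (v) [age_verified, adult_resident => identity_verified]. Adds identity_verified.
identity_verified appears in round 3, so it is derivable.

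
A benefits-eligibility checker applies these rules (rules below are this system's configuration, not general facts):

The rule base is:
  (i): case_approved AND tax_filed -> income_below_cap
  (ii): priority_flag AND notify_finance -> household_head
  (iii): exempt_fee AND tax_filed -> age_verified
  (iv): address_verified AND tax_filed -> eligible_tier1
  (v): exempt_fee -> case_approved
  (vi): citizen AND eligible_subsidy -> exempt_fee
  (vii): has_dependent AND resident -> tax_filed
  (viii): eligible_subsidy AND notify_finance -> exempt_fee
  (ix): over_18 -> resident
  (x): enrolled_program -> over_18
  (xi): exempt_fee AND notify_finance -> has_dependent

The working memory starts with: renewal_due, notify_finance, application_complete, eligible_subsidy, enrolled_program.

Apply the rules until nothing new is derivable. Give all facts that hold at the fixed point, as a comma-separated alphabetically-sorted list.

Round 1: (viii) [eligible_subsidy AND notify_finance -> exempt_fee]; (x) [enrolled_program -> over_18]. Adds exempt_fee, over_18.
Round 2: (v) [exempt_fee -> case_approved]; (ix) [over_18 -> resident]; (xi) [exempt_fee AND notify_finance -> has_dependent]. Adds case_approved, resident, has_dependent.
Round 3: (vii) [has_dependent AND resident -> tax_filed]. Adds tax_filed.
Round 4: (i) [case_approved AND tax_filed -> income_below_cap]; (iii) [exempt_fee AND tax_filed -> age_verified]. Adds income_below_cap, age_verified.

age_verified, application_complete, case_approved, eligible_subsidy, enrolled_program, exempt_fee, has_dependent, income_below_cap, notify_finance, over_18, renewal_due, resident, tax_filed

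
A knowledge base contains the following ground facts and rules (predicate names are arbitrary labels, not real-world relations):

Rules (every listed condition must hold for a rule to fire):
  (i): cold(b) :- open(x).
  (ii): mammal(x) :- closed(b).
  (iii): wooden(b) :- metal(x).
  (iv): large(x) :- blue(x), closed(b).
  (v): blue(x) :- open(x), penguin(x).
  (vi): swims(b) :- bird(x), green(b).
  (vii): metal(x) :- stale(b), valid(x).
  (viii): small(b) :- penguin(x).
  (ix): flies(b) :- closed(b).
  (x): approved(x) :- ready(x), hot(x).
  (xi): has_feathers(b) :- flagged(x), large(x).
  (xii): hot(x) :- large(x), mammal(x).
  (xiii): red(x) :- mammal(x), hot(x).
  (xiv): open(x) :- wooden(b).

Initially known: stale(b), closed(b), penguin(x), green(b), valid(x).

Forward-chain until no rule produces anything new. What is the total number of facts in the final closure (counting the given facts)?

16

[1] (ii) [mammal(x) :- closed(b).]; (vii) [metal(x) :- stale(b), valid(x).]; (viii) [small(b) :- penguin(x).]; (ix) [flies(b) :- closed(b).]. ⇒ new: mammal(x), metal(x), small(b), flies(b).
[2] (iii) [wooden(b) :- metal(x).]. ⇒ new: wooden(b).
[3] (xiv) [open(x) :- wooden(b).]. ⇒ new: open(x).
[4] (i) [cold(b) :- open(x).]; (v) [blue(x) :- open(x), penguin(x).]. ⇒ new: cold(b), blue(x).
[5] (iv) [large(x) :- blue(x), closed(b).]. ⇒ new: large(x).
[6] (xii) [hot(x) :- large(x), mammal(x).]. ⇒ new: hot(x).
[7] (xiii) [red(x) :- mammal(x), hot(x).]. ⇒ new: red(x).
Closure: {blue(x), closed(b), cold(b), flies(b), green(b), hot(x), large(x), mammal(x), metal(x), open(x), penguin(x), red(x), small(b), stale(b), valid(x), wooden(b)} — 16 facts.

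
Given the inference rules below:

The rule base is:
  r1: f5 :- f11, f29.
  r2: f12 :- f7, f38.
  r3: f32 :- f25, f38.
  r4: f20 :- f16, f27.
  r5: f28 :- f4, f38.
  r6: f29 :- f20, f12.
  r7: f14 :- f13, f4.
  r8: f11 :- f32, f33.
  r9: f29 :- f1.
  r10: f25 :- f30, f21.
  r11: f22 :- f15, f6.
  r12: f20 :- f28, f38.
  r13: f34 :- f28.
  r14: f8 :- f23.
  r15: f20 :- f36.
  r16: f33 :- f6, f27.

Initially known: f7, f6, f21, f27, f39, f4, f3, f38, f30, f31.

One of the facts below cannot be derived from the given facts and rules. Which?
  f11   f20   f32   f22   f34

f22

Round 1 — r2, r5, r10, r16, derive f12, f28, f25, f33.
Round 2 — r3, r12, r13, derive f32, f20, f34.
Round 3 — r6, r8, derive f29, f11.
Round 4 — r1, derive f5.
Derived: f11 (round 3), f32 (round 2), f34 (round 2), f20 (round 2). f22 never appears in any round.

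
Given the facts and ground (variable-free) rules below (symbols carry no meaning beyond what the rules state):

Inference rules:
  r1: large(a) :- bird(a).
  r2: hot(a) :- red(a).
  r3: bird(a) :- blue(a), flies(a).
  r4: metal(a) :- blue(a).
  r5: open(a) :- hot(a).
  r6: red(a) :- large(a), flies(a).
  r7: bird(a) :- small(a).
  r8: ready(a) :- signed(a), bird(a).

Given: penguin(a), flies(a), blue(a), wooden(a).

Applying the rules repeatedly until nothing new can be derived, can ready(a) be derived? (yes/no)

no

Round 1: r3 [bird(a) :- blue(a), flies(a).]; r4 [metal(a) :- blue(a).]. Adds bird(a), metal(a).
Round 2: r1 [large(a) :- bird(a).]. Adds large(a).
Round 3: r6 [red(a) :- large(a), flies(a).]. Adds red(a).
Round 4: r2 [hot(a) :- red(a).]. Adds hot(a).
Round 5: r5 [open(a) :- hot(a).]. Adds open(a).
Fixed point reached. ready(a) is concluded only by r8; r8 needs signed(a) (never derived).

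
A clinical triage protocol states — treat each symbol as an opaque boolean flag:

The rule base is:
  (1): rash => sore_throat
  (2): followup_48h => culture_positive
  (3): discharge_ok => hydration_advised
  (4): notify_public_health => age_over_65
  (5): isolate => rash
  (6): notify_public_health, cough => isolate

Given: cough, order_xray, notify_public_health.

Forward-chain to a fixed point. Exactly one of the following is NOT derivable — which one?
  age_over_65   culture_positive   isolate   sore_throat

culture_positive

Round 1 fires (4), (6), giving age_over_65, isolate.
Round 2 fires (5), giving rash.
Round 3 fires (1), giving sore_throat.
Derived: age_over_65 (round 1), sore_throat (round 3), isolate (round 1). culture_positive never appears in any round.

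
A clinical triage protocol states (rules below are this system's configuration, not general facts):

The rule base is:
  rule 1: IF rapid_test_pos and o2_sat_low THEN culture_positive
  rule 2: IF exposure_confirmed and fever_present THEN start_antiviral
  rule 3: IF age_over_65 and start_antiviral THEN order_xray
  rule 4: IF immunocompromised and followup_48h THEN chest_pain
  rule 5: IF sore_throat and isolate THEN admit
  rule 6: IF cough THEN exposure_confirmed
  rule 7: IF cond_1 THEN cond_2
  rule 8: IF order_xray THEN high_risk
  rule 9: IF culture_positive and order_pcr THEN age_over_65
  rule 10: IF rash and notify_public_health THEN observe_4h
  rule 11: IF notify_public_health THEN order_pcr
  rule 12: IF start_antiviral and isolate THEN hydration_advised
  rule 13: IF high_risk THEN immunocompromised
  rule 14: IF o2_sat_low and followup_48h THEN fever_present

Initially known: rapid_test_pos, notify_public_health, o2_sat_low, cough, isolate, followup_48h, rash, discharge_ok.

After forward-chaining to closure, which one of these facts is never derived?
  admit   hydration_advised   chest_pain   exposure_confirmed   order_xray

admit

Round 1: rule 1 [IF rapid_test_pos and o2_sat_low THEN culture_positive]; rule 6 [IF cough THEN exposure_confirmed]; rule 10 [IF rash and notify_public_health THEN observe_4h]; rule 11 [IF notify_public_health THEN order_pcr]; rule 14 [IF o2_sat_low and followup_48h THEN fever_present]. Adds culture_positive, exposure_confirmed, observe_4h, order_pcr, fever_present.
Round 2: rule 2 [IF exposure_confirmed and fever_present THEN start_antiviral]; rule 9 [IF culture_positive and order_pcr THEN age_over_65]. Adds start_antiviral, age_over_65.
Round 3: rule 3 [IF age_over_65 and start_antiviral THEN order_xray]; rule 12 [IF start_antiviral and isolate THEN hydration_advised]. Adds order_xray, hydration_advised.
Round 4: rule 8 [IF order_xray THEN high_risk]. Adds high_risk.
Round 5: rule 13 [IF high_risk THEN immunocompromised]. Adds immunocompromised.
Round 6: rule 4 [IF immunocompromised and followup_48h THEN chest_pain]. Adds chest_pain.
Derived: exposure_confirmed (round 1), hydration_advised (round 3), order_xray (round 3), chest_pain (round 6). admit never appears in any round.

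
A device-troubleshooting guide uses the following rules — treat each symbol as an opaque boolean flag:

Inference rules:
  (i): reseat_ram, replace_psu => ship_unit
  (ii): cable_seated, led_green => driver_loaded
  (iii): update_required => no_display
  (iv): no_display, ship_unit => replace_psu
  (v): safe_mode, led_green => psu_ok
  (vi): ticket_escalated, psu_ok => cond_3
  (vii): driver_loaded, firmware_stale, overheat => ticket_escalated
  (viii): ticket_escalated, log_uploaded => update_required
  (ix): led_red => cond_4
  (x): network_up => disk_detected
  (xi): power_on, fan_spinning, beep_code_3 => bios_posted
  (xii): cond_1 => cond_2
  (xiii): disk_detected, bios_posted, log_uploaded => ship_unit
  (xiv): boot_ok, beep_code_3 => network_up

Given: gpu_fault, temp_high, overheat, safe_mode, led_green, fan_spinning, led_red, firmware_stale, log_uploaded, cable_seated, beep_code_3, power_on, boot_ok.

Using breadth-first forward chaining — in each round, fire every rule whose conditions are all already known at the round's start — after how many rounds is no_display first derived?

Round 1 — (ii), (v), (ix), (xi), (xiv), derive driver_loaded, psu_ok, cond_4, bios_posted, network_up.
Round 2 — (vii), (x), derive ticket_escalated, disk_detected.
Round 3 — (vi), (viii), (xiii), derive cond_3, update_required, ship_unit.
Round 4 — (iii), derive no_display.
no_display first appears in round 4.

4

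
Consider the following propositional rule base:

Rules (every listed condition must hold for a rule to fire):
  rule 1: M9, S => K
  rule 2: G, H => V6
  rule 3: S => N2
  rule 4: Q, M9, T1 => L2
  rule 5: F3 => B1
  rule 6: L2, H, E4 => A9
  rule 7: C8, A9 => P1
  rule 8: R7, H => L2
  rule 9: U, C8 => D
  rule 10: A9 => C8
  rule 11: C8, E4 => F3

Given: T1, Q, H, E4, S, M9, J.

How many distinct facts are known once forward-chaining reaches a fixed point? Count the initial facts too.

15

Round 1 fires rule 1, rule 3, rule 4, giving K, N2, L2.
Round 2 fires rule 6, giving A9.
Round 3 fires rule 10, giving C8.
Round 4 fires rule 7, rule 11, giving P1, F3.
Round 5 fires rule 5, giving B1.
Closure: {A9, B1, C8, E4, F3, H, J, K, L2, M9, N2, P1, Q, S, T1} — 15 facts.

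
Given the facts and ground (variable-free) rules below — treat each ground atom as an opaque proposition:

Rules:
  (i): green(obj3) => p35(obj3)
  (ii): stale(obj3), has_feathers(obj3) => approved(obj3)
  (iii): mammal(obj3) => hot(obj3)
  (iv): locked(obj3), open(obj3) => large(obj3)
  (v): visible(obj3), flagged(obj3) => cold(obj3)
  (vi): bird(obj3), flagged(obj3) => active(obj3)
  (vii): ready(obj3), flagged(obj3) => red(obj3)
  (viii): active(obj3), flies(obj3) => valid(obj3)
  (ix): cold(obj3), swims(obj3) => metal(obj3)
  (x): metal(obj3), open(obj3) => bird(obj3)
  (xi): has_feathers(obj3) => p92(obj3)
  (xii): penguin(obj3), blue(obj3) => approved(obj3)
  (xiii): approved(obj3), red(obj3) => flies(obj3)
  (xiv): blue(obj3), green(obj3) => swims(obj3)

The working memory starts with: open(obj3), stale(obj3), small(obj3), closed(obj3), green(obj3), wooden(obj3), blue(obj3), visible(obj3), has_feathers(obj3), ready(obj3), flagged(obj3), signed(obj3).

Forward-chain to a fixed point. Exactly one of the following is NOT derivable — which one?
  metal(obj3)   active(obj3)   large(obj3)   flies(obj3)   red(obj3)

large(obj3)

Round 1 — (i), (ii), (v), (vii), (xi), (xiv), derive p35(obj3), approved(obj3), cold(obj3), red(obj3), p92(obj3), swims(obj3).
Round 2 — (ix), (xiii), derive metal(obj3), flies(obj3).
Round 3 — (x), derive bird(obj3).
Round 4 — (vi), derive active(obj3).
Round 5 — (viii), derive valid(obj3).
Derived: red(obj3) (round 1), flies(obj3) (round 2), metal(obj3) (round 2), active(obj3) (round 4). large(obj3) never appears in any round.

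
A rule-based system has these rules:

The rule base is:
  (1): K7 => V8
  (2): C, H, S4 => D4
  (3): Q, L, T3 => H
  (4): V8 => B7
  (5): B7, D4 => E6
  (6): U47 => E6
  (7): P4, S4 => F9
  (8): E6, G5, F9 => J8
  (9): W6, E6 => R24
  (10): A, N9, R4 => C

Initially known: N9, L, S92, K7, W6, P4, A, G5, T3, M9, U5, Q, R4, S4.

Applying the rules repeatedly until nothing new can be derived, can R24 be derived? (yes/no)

Round 1: (1) [K7 => V8]; (3) [Q, L, T3 => H]; (7) [P4, S4 => F9]; (10) [A, N9, R4 => C]. New: V8, H, F9, C.
Round 2: (2) [C, H, S4 => D4]; (4) [V8 => B7]. New: D4, B7.
Round 3: (5) [B7, D4 => E6]. New: E6.
Round 4: (8) [E6, G5, F9 => J8]; (9) [W6, E6 => R24]. New: J8, R24.
R24 appears in round 4, so it is derivable.

yes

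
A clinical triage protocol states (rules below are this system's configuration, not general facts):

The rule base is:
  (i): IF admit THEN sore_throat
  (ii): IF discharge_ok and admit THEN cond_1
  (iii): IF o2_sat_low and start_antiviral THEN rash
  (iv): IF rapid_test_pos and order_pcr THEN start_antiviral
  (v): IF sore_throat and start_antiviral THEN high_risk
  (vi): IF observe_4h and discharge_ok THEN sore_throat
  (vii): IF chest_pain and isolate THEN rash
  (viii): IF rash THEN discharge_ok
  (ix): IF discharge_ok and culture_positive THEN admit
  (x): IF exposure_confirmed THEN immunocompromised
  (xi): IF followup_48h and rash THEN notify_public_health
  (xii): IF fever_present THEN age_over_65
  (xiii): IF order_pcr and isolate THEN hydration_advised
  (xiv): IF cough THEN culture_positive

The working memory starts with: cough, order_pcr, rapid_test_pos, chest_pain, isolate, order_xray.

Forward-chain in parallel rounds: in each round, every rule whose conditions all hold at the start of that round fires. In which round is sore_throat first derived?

4

[1] (iv) [IF rapid_test_pos and order_pcr THEN start_antiviral]; (vii) [IF chest_pain and isolate THEN rash]; (xiii) [IF order_pcr and isolate THEN hydration_advised]; (xiv) [IF cough THEN culture_positive]. ⇒ new: start_antiviral, rash, hydration_advised, culture_positive.
[2] (viii) [IF rash THEN discharge_ok]. ⇒ new: discharge_ok.
[3] (ix) [IF discharge_ok and culture_positive THEN admit]. ⇒ new: admit.
[4] (i) [IF admit THEN sore_throat]; (ii) [IF discharge_ok and admit THEN cond_1]. ⇒ new: sore_throat, cond_1.
sore_throat first appears in round 4.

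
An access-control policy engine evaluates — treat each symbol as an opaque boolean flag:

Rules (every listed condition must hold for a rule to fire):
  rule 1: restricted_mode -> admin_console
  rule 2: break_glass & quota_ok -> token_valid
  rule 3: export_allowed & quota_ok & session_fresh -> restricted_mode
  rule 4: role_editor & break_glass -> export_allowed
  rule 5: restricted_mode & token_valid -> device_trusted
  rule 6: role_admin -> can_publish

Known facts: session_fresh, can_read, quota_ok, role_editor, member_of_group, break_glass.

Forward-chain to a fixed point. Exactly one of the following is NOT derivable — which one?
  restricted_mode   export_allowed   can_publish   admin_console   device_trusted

[1] rule 2 [break_glass & quota_ok -> token_valid]; rule 4 [role_editor & break_glass -> export_allowed]. ⇒ new: token_valid, export_allowed.
[2] rule 3 [export_allowed & quota_ok & session_fresh -> restricted_mode]. ⇒ new: restricted_mode.
[3] rule 1 [restricted_mode -> admin_console]; rule 5 [restricted_mode & token_valid -> device_trusted]. ⇒ new: admin_console, device_trusted.
Derived: export_allowed (round 1), device_trusted (round 3), restricted_mode (round 2), admin_console (round 3). can_publish never appears in any round.

can_publish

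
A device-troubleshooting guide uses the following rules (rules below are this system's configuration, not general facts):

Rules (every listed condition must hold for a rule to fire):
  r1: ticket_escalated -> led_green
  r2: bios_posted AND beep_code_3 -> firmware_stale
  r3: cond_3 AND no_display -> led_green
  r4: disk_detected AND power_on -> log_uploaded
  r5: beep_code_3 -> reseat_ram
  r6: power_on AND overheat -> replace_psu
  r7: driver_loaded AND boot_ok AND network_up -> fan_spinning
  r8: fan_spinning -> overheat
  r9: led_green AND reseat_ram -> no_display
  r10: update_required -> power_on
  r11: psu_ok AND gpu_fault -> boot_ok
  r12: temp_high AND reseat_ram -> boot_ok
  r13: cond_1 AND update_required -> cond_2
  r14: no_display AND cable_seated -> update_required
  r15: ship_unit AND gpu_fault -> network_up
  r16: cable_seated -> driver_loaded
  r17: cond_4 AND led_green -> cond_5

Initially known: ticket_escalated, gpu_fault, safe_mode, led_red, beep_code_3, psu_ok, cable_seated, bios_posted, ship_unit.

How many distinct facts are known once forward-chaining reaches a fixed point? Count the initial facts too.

Round 1 — r1, r2, r5, r11, r15, r16, derive led_green, firmware_stale, reseat_ram, boot_ok, network_up, driver_loaded.
Round 2 — r7, r9, derive fan_spinning, no_display.
Round 3 — r8, r14, derive overheat, update_required.
Round 4 — r10, derive power_on.
Round 5 — r6, derive replace_psu.
Closure: {beep_code_3, bios_posted, boot_ok, cable_seated, driver_loaded, fan_spinning, firmware_stale, gpu_fault, led_green, led_red, network_up, no_display, overheat, power_on, psu_ok, replace_psu, reseat_ram, safe_mode, ship_unit, ticket_escalated, update_required} — 21 facts.

21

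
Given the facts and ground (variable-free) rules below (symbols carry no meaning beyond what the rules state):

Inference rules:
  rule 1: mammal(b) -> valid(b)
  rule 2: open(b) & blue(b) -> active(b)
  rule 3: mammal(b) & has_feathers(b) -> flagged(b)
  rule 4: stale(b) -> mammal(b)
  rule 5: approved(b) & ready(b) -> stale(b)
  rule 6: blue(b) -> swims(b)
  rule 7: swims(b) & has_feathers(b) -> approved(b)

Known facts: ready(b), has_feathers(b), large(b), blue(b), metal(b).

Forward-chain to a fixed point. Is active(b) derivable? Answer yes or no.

[1] rule 6 [blue(b) -> swims(b)]. ⇒ new: swims(b).
[2] rule 7 [swims(b) & has_feathers(b) -> approved(b)]. ⇒ new: approved(b).
[3] rule 5 [approved(b) & ready(b) -> stale(b)]. ⇒ new: stale(b).
[4] rule 4 [stale(b) -> mammal(b)]. ⇒ new: mammal(b).
[5] rule 1 [mammal(b) -> valid(b)]; rule 3 [mammal(b) & has_feathers(b) -> flagged(b)]. ⇒ new: valid(b), flagged(b).
Fixed point reached. active(b) is concluded only by rule 2; rule 2 needs open(b) (never derived).

no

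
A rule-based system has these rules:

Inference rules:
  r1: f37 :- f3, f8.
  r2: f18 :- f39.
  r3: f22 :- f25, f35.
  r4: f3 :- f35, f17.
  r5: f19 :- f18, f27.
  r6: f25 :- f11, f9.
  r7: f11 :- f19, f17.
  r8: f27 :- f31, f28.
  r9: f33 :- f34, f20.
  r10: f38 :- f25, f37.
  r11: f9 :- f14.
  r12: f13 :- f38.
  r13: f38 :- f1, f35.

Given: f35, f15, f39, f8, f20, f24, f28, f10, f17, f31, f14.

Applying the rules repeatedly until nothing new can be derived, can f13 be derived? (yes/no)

Round 1 fires r2, r4, r8, r11, giving f18, f3, f27, f9.
Round 2 fires r1, r5, giving f37, f19.
Round 3 fires r7, giving f11.
Round 4 fires r6, giving f25.
Round 5 fires r3, r10, giving f22, f38.
Round 6 fires r12, giving f13.
f13 appears in round 6, so it is derivable.

yes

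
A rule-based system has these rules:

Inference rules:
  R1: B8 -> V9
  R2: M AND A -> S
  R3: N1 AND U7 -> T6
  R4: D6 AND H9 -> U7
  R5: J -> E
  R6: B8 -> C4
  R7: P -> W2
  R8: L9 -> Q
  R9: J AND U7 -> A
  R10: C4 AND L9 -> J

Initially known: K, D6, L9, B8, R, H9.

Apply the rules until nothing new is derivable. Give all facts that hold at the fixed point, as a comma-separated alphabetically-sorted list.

A, B8, C4, D6, E, H9, J, K, L9, Q, R, U7, V9

Round 1 — R1, R4, R6, R8, derive V9, U7, C4, Q.
Round 2 — R10, derive J.
Round 3 — R5, R9, derive E, A.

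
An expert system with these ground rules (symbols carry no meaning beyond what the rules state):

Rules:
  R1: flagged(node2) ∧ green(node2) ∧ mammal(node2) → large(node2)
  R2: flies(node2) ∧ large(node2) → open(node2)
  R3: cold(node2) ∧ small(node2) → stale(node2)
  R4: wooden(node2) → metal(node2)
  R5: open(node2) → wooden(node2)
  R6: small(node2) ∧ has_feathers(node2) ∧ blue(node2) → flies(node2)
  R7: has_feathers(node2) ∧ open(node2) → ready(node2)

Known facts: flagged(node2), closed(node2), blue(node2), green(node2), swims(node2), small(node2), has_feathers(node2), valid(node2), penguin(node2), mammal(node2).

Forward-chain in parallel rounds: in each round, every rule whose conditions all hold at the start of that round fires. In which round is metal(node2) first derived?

Round 1 fires R1, R6, giving large(node2), flies(node2).
Round 2 fires R2, giving open(node2).
Round 3 fires R5, R7, giving wooden(node2), ready(node2).
Round 4 fires R4, giving metal(node2).
metal(node2) first appears in round 4.

4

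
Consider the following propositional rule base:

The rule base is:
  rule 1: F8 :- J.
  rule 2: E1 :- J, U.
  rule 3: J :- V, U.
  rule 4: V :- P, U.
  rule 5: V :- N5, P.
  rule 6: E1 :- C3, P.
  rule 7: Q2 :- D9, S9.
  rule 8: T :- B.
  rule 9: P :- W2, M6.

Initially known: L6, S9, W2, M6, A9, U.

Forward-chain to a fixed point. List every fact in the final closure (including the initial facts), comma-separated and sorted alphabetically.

A9, E1, F8, J, L6, M6, P, S9, U, V, W2

Round 1: rule 9 [P :- W2, M6.]. Adds P.
Round 2: rule 4 [V :- P, U.]. Adds V.
Round 3: rule 3 [J :- V, U.]. Adds J.
Round 4: rule 1 [F8 :- J.]; rule 2 [E1 :- J, U.]. Adds F8, E1.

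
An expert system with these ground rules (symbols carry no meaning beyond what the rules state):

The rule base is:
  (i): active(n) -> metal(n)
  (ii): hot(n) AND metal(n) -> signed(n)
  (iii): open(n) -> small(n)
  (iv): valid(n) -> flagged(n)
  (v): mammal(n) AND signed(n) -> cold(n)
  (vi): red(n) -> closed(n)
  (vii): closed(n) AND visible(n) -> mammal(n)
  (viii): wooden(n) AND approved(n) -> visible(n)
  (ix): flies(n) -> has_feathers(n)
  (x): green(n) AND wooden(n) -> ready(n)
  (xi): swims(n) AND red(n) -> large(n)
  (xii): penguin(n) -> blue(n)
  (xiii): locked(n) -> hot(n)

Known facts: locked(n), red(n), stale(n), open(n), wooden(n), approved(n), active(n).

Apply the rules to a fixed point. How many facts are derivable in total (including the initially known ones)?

15

Round 1: (i) [active(n) -> metal(n)]; (iii) [open(n) -> small(n)]; (vi) [red(n) -> closed(n)]; (viii) [wooden(n) AND approved(n) -> visible(n)]; (xiii) [locked(n) -> hot(n)]. New: metal(n), small(n), closed(n), visible(n), hot(n).
Round 2: (ii) [hot(n) AND metal(n) -> signed(n)]; (vii) [closed(n) AND visible(n) -> mammal(n)]. New: signed(n), mammal(n).
Round 3: (v) [mammal(n) AND signed(n) -> cold(n)]. New: cold(n).
Closure: {active(n), approved(n), closed(n), cold(n), hot(n), locked(n), mammal(n), metal(n), open(n), red(n), signed(n), small(n), stale(n), visible(n), wooden(n)} — 15 facts.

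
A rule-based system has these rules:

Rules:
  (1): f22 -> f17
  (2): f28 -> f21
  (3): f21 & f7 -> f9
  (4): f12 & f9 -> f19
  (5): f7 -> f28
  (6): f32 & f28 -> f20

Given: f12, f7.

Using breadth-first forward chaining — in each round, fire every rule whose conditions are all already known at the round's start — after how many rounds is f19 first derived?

[1] (5) [f7 -> f28]. ⇒ new: f28.
[2] (2) [f28 -> f21]. ⇒ new: f21.
[3] (3) [f21 & f7 -> f9]. ⇒ new: f9.
[4] (4) [f12 & f9 -> f19]. ⇒ new: f19.
f19 first appears in round 4.

4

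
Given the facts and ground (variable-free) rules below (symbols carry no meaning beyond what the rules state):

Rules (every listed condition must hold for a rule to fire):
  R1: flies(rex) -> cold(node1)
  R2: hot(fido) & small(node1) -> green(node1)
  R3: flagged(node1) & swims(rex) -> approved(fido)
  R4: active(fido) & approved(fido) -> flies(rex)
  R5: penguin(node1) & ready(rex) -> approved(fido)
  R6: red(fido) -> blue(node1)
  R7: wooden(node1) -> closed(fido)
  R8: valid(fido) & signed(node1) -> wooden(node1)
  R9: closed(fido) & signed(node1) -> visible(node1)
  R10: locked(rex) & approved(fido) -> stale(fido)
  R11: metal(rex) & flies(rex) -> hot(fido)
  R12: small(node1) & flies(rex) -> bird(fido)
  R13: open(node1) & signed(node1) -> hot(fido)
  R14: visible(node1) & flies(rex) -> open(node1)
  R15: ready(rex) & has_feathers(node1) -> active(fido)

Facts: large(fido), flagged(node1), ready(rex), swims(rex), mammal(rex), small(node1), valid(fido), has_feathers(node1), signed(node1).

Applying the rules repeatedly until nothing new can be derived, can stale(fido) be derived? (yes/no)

Round 1: R3 [flagged(node1) & swims(rex) -> approved(fido)]; R8 [valid(fido) & signed(node1) -> wooden(node1)]; R15 [ready(rex) & has_feathers(node1) -> active(fido)]. New: approved(fido), wooden(node1), active(fido).
Round 2: R4 [active(fido) & approved(fido) -> flies(rex)]; R7 [wooden(node1) -> closed(fido)]. New: flies(rex), closed(fido).
Round 3: R1 [flies(rex) -> cold(node1)]; R9 [closed(fido) & signed(node1) -> visible(node1)]; R12 [small(node1) & flies(rex) -> bird(fido)]. New: cold(node1), visible(node1), bird(fido).
Round 4: R14 [visible(node1) & flies(rex) -> open(node1)]. New: open(node1).
Round 5: R13 [open(node1) & signed(node1) -> hot(fido)]. New: hot(fido).
Round 6: R2 [hot(fido) & small(node1) -> green(node1)]. New: green(node1).
Fixed point reached. stale(fido) is concluded only by R10; R10 needs locked(rex) (never derived).

no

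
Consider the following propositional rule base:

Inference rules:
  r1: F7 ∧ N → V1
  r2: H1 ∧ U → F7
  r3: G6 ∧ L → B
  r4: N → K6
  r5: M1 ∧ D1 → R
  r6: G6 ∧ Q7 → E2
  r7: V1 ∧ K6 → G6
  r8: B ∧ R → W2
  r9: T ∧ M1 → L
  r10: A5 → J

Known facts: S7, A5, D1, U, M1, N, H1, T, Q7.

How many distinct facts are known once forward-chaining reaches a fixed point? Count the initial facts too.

Round 1 — r2, r4, r5, r9, r10, derive F7, K6, R, L, J.
Round 2 — r1, derive V1.
Round 3 — r7, derive G6.
Round 4 — r3, r6, derive B, E2.
Round 5 — r8, derive W2.
Closure: {A5, B, D1, E2, F7, G6, H1, J, K6, L, M1, N, Q7, R, S7, T, U, V1, W2} — 19 facts.

19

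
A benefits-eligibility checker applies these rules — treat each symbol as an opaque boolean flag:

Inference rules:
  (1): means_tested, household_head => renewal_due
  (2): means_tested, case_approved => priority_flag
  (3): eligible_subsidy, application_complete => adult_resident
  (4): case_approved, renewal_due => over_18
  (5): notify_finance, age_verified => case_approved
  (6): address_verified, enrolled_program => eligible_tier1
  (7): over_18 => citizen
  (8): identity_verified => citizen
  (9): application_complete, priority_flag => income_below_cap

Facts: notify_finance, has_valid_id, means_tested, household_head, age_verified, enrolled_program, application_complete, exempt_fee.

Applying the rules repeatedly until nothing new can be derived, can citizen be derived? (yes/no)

Round 1: (1) [means_tested, household_head => renewal_due]; (5) [notify_finance, age_verified => case_approved]. New: renewal_due, case_approved.
Round 2: (2) [means_tested, case_approved => priority_flag]; (4) [case_approved, renewal_due => over_18]. New: priority_flag, over_18.
Round 3: (7) [over_18 => citizen]; (9) [application_complete, priority_flag => income_below_cap]. New: citizen, income_below_cap.
citizen appears in round 3, so it is derivable.

yes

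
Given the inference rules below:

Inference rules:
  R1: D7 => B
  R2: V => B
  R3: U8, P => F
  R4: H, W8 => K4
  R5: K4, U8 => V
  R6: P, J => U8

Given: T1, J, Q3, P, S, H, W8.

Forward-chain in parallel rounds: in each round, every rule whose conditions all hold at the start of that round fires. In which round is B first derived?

3

Round 1 — R4, R6, derive K4, U8.
Round 2 — R3, R5, derive F, V.
Round 3 — R2, derive B.
B first appears in round 3.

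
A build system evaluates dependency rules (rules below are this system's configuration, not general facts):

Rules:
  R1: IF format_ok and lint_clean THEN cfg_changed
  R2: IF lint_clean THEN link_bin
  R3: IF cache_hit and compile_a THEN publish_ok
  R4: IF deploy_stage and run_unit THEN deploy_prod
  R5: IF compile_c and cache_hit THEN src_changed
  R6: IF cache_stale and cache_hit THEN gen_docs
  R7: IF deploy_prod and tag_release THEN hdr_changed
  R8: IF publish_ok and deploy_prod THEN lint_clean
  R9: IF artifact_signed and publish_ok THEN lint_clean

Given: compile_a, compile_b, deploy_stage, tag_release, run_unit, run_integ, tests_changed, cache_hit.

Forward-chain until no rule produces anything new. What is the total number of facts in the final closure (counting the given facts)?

[1] R3 [IF cache_hit and compile_a THEN publish_ok]; R4 [IF deploy_stage and run_unit THEN deploy_prod]. ⇒ new: publish_ok, deploy_prod.
[2] R7 [IF deploy_prod and tag_release THEN hdr_changed]; R8 [IF publish_ok and deploy_prod THEN lint_clean]. ⇒ new: hdr_changed, lint_clean.
[3] R2 [IF lint_clean THEN link_bin]. ⇒ new: link_bin.
Closure: {cache_hit, compile_a, compile_b, deploy_prod, deploy_stage, hdr_changed, link_bin, lint_clean, publish_ok, run_integ, run_unit, tag_release, tests_changed} — 13 facts.

13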